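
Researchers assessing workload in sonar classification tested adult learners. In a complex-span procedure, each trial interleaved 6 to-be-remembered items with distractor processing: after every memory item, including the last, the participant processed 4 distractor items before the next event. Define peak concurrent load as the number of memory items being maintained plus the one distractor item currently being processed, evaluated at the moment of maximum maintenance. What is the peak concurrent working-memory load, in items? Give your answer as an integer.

Maintenance is greatest during the distractor(s) after memory item 6: all 6 memory items are being held.
One distractor item is concurrently being processed.
Peak concurrent load = 6 + 1 = 7 items.

7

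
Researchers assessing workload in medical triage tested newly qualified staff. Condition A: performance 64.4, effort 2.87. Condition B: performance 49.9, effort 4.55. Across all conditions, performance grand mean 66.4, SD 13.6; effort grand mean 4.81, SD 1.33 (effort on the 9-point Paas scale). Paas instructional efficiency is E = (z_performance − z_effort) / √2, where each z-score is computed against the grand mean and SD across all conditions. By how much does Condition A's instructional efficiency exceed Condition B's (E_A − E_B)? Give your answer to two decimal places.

Condition A: z_P = (64.4 − 66.4)/13.6 = -0.1471; z_E = (2.87 − 4.81)/1.33 = -1.4586; E_A = (-0.1471 − (-1.4586))/√2 = 0.9274.
Condition B: z_P = (49.9 − 66.4)/13.6 = -1.2132; z_E = (4.55 − 4.81)/1.33 = -0.1955; E_B = (-1.2132 − (-0.1955))/√2 = -0.7196.
E_A − E_B = 0.9274 − (-0.7196) = 1.6470 ≈ 1.65.

1.65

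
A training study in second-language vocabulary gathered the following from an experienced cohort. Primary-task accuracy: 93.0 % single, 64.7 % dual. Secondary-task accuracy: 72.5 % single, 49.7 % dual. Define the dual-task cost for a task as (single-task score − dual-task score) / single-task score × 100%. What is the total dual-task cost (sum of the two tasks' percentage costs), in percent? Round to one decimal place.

61.9

Primary cost = (93.0 − 64.7) / 93.0 × 100% = 30.4301%.
Secondary cost = (72.5 − 49.7) / 72.5 × 100% = 31.4483%.
Total = 30.4301% + 31.4483% = 61.8784% ≈ 61.9%.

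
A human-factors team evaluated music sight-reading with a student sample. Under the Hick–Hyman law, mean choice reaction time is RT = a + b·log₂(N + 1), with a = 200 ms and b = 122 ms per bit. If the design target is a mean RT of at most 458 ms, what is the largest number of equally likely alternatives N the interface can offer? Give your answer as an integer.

Set 200 + 122·log₂(N + 1) ≤ 458.
log₂(N + 1) ≤ (458 − 200) / 122 = 2.1148.
N + 1 ≤ 2^2.1148 = 4.3313.
N ≤ 3.3313, so the largest integer N is 3.

3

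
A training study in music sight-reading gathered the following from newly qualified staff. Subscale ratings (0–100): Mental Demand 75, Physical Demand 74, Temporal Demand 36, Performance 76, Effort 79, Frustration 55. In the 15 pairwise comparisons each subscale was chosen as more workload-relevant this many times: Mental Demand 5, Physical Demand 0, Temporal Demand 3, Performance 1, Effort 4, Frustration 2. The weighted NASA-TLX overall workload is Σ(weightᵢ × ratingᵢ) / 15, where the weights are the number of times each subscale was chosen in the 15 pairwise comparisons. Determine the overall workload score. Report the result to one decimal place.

65.7

The tallies are the weights (they sum to 15).
Weighted sum = 5·75 + 0·74 + 3·36 + 1·76 + 4·79 + 2·55
            = 375 + 0 + 108 + 76 + 316 + 110 = 985.
Overall workload = 985 / 15 = 65.6667 ≈ 65.7.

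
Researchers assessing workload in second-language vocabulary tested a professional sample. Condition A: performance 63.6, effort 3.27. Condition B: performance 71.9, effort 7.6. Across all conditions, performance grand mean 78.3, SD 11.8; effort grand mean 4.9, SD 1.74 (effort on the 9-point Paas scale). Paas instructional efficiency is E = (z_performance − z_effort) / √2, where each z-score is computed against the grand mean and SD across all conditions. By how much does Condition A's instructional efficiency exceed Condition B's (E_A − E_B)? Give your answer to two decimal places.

Condition A: z_P = (63.6 − 78.3)/11.8 = -1.2458; z_E = (3.27 − 4.9)/1.74 = -0.9368; E_A = (-1.2458 − (-0.9368))/√2 = -0.2185.
Condition B: z_P = (71.9 − 78.3)/11.8 = -0.5424; z_E = (7.6 − 4.9)/1.74 = 1.5517; E_B = (-0.5424 − 1.5517)/√2 = -1.4808.
E_A − E_B = -0.2185 − (-1.4808) = 1.2623 ≈ 1.26.

1.26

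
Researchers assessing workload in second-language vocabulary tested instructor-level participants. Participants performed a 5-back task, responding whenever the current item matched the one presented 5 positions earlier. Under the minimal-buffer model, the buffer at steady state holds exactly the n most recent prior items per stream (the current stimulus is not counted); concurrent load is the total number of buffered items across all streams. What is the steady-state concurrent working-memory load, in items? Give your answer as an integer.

The buffer holds the 5 most recent prior items.
Steady-state concurrent load = 5 items.

5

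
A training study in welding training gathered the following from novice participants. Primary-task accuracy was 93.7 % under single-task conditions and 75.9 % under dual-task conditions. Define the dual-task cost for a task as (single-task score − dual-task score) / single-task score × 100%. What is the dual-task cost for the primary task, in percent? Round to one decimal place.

19.0

Cost = (93.7 − 75.9) / 93.7 × 100%
     = 17.8000 / 93.7 × 100% = 18.9968%.
≈ 19.0%.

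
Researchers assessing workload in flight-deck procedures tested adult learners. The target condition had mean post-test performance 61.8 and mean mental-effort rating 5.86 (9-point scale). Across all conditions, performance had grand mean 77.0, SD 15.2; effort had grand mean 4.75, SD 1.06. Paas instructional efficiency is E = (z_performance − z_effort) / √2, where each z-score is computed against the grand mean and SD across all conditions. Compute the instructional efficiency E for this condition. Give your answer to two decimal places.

-1.45

z_performance = (61.8 − 77.0) / 15.2 = -15.2000 / 15.2 = -1.0000.
z_effort = (5.86 − 4.75) / 1.06 = 1.1100 / 1.06 = 1.0472.
z_P − z_E = -1.0000 − 1.0472 = -2.0472.
E = -2.0472 / √2 = -2.0472 / 1.41421 = -1.4476 ≈ -1.45.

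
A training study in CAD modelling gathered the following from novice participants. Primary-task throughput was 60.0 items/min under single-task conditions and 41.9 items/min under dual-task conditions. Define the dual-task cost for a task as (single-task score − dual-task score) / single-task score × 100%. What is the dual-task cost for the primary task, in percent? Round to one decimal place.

30.2

Cost = (60.0 − 41.9) / 60.0 × 100%
     = 18.1000 / 60.0 × 100% = 30.1667%.
≈ 30.2%.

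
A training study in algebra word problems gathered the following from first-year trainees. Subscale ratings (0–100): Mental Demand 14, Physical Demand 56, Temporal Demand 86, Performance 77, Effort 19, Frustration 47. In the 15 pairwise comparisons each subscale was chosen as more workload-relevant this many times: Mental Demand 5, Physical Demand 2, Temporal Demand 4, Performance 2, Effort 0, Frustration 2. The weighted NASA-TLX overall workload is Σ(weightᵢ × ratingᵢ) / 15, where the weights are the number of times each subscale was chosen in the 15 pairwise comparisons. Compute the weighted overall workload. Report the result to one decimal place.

51.6

The tallies are the weights (they sum to 15).
Weighted sum = 5·14 + 2·56 + 4·86 + 2·77 + 0·19 + 2·47
            = 70 + 112 + 344 + 154 + 0 + 94 = 774.
Overall workload = 774 / 15 = 51.6000 ≈ 51.6.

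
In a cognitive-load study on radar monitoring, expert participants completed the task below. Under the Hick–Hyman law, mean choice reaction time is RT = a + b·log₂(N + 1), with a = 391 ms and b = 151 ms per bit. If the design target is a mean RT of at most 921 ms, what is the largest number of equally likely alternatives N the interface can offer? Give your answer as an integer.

10

Set 391 + 151·log₂(N + 1) ≤ 921.
log₂(N + 1) ≤ (921 − 391) / 151 = 3.5099.
N + 1 ≤ 2^3.5099 = 11.3916.
N ≤ 10.3916, so the largest integer N is 10.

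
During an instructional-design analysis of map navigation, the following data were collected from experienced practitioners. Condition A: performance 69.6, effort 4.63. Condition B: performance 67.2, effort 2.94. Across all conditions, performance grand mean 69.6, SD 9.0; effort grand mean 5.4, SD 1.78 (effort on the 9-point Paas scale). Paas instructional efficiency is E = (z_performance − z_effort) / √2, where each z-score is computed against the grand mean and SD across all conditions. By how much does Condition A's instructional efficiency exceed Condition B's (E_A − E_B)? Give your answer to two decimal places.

Condition A: z_P = (69.6 − 69.6)/9.0 = 0.0000; z_E = (4.63 − 5.4)/1.78 = -0.4326; E_A = (0.0000 − (-0.4326))/√2 = 0.3059.
Condition B: z_P = (67.2 − 69.6)/9.0 = -0.2667; z_E = (2.94 − 5.4)/1.78 = -1.3820; E_B = (-0.2667 − (-1.3820))/√2 = 0.7886.
E_A − E_B = 0.3059 − 0.7886 = -0.4827 ≈ -0.48.

-0.48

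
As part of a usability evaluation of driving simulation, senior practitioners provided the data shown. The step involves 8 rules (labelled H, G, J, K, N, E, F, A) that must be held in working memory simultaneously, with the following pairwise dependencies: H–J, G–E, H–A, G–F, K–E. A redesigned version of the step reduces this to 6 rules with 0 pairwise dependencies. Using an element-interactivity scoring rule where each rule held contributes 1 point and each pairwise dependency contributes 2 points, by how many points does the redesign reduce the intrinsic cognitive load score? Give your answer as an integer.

12

Original: 8 × 1 + 5 × 2 = 8 + 10 = 18.
Redesigned: 6 × 1 + 0 × 2 = 6 + 0 = 6.
Reduction = 18 − 6 = 12.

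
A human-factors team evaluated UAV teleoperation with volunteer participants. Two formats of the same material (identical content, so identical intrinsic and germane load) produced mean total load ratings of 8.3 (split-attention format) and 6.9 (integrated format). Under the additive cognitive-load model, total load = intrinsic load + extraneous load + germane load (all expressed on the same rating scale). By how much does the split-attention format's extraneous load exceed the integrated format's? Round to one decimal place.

Intrinsic and germane load are equal across formats, so the difference in total load equals the difference in extraneous load.
Extraneous-load difference = 8.3 − 6.9 = 1.4.

1.4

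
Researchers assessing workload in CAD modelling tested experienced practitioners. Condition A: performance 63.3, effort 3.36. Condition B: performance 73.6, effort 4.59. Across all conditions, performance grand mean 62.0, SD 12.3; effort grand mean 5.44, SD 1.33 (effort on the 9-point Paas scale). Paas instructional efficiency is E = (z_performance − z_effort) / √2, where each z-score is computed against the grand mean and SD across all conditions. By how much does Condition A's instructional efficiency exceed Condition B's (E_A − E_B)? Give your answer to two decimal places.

0.06

Condition A: z_P = (63.3 − 62.0)/12.3 = 0.1057; z_E = (3.36 − 5.44)/1.33 = -1.5639; E_A = (0.1057 − (-1.5639))/√2 = 1.1806.
Condition B: z_P = (73.6 − 62.0)/12.3 = 0.9431; z_E = (4.59 − 5.44)/1.33 = -0.6391; E_B = (0.9431 − (-0.6391))/√2 = 1.1188.
E_A − E_B = 1.1806 − 1.1188 = 0.0618 ≈ 0.06.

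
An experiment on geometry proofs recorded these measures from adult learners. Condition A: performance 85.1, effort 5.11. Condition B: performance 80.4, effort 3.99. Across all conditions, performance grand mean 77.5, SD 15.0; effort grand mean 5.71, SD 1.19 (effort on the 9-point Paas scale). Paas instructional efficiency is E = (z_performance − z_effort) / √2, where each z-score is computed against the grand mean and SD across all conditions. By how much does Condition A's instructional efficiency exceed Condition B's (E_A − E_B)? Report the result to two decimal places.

Condition A: z_P = (85.1 − 77.5)/15.0 = 0.5067; z_E = (5.11 − 5.71)/1.19 = -0.5042; E_A = (0.5067 − (-0.5042))/√2 = 0.7148.
Condition B: z_P = (80.4 − 77.5)/15.0 = 0.1933; z_E = (3.99 − 5.71)/1.19 = -1.4454; E_B = (0.1933 − (-1.4454))/√2 = 1.1587.
E_A − E_B = 0.7148 − 1.1587 = -0.4439 ≈ -0.44.

-0.44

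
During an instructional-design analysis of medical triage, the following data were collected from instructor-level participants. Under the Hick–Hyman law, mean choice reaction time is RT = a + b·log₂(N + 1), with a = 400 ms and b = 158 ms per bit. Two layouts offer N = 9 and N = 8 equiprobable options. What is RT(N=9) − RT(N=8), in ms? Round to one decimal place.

24.0

RT(9) = 400 + 158·log₂(10) = 400 + 158·3.3219 = 924.8602 ms.
RT(8) = 400 + 158·log₂(9) = 400 + 158·3.1699 = 900.8442 ms.
Difference = 924.8602 − 900.8442 = 24.0160 ≈ 24.0 ms.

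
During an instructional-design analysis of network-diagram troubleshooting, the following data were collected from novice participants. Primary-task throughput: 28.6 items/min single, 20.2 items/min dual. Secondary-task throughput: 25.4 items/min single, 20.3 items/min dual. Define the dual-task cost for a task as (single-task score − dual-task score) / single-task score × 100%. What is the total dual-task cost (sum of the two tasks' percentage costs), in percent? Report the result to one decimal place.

49.4

Primary cost = (28.6 − 20.2) / 28.6 × 100% = 29.3706%.
Secondary cost = (25.4 − 20.3) / 25.4 × 100% = 20.0787%.
Total = 29.3706% + 20.0787% = 49.4493% ≈ 49.4%.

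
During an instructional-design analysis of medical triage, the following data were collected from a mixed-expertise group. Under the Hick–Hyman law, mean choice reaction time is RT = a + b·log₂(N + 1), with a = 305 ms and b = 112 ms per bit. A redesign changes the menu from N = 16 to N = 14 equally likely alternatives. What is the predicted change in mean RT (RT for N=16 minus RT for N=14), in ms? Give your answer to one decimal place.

RT(16) = 305 + 112·log₂(17) = 305 + 112·4.0875 = 762.8000 ms.
RT(14) = 305 + 112·log₂(15) = 305 + 112·3.9069 = 742.5728 ms.
Difference = 762.8000 − 742.5728 = 20.2272 ≈ 20.2 ms.

20.2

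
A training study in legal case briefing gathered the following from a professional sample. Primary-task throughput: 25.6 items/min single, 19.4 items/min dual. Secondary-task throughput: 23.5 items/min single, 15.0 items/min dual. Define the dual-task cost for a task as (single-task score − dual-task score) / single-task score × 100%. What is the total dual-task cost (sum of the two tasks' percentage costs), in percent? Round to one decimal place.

Primary cost = (25.6 − 19.4) / 25.6 × 100% = 24.2188%.
Secondary cost = (23.5 − 15.0) / 23.5 × 100% = 36.1702%.
Total = 24.2188% + 36.1702% = 60.3890% ≈ 60.4%.

60.4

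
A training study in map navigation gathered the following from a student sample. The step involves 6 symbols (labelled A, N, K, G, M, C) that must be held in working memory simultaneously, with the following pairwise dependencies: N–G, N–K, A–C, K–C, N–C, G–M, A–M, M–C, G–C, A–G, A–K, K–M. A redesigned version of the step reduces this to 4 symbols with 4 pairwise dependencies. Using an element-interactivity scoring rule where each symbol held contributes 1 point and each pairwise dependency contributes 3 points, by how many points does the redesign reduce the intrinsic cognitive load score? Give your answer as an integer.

26

Original: 6 × 1 + 12 × 3 = 6 + 36 = 42.
Redesigned: 4 × 1 + 4 × 3 = 4 + 12 = 16.
Reduction = 42 − 16 = 26.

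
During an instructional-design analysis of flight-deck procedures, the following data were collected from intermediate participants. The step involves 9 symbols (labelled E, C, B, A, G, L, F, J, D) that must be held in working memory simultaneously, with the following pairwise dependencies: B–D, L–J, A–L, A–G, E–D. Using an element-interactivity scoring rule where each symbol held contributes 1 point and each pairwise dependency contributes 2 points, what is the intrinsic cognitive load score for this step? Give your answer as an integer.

19

Count of symbols held simultaneously: 9.
Count of pairwise dependencies listed: 5.
Element contribution: 9 × 1 = 9.
Interaction contribution: 5 × 2 = 10.
Intrinsic load = 9 + 10 = 19.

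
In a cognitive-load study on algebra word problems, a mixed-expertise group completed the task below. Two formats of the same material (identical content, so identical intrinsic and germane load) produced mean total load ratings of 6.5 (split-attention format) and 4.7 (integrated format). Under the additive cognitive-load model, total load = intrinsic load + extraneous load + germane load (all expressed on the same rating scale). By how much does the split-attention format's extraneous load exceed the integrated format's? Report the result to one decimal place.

1.8

Intrinsic and germane load are equal across formats, so the difference in total load equals the difference in extraneous load.
Extraneous-load difference = 6.5 − 4.7 = 1.8.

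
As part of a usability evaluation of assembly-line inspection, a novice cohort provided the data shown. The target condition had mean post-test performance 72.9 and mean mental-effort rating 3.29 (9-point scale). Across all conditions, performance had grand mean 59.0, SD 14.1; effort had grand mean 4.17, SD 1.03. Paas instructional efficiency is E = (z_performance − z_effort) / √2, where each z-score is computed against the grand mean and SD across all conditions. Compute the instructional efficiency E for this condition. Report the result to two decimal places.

1.30

z_performance = (72.9 − 59.0) / 14.1 = 13.9000 / 14.1 = 0.9858.
z_effort = (3.29 − 4.17) / 1.03 = -0.8800 / 1.03 = -0.8544.
z_P − z_E = 0.9858 − (-0.8544) = 1.8402.
E = 1.8402 / √2 = 1.8402 / 1.41421 = 1.3012 ≈ 1.30.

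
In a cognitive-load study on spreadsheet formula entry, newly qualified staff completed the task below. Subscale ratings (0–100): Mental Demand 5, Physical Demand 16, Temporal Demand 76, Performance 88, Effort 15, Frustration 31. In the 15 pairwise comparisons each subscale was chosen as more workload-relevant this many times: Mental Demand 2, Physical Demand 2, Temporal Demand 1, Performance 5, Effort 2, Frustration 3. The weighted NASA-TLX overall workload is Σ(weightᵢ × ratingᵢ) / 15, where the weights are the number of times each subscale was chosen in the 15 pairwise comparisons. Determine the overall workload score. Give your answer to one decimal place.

The tallies are the weights (they sum to 15).
Weighted sum = 2·5 + 2·16 + 1·76 + 5·88 + 2·15 + 3·31
            = 10 + 32 + 76 + 440 + 30 + 93 = 681.
Overall workload = 681 / 15 = 45.4000 ≈ 45.4.

45.4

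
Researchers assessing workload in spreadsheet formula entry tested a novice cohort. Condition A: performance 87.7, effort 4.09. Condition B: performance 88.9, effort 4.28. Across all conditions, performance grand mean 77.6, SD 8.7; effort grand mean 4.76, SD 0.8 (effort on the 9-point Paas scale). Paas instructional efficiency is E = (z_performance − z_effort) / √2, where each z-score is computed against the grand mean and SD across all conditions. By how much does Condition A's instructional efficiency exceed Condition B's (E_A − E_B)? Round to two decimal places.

0.07

Condition A: z_P = (87.7 − 77.6)/8.7 = 1.1609; z_E = (4.09 − 4.76)/0.8 = -0.8375; E_A = (1.1609 − (-0.8375))/√2 = 1.4131.
Condition B: z_P = (88.9 − 77.6)/8.7 = 1.2989; z_E = (4.28 − 4.76)/0.8 = -0.6000; E_B = (1.2989 − (-0.6000))/√2 = 1.3427.
E_A − E_B = 1.4131 − 1.3427 = 0.0704 ≈ 0.07.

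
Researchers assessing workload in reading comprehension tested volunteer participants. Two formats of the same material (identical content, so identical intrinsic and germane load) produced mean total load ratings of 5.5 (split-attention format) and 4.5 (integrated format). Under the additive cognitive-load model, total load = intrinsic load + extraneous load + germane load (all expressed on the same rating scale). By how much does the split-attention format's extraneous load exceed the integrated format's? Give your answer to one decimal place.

1.0

Intrinsic and germane load are equal across formats, so the difference in total load equals the difference in extraneous load.
Extraneous-load difference = 5.5 − 4.5 = 1.0.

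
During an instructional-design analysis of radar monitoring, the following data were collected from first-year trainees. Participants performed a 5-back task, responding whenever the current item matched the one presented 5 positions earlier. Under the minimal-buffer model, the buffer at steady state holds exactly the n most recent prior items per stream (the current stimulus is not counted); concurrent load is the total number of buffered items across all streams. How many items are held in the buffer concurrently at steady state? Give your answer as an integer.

The buffer holds the 5 most recent prior items.
Steady-state concurrent load = 5 items.

5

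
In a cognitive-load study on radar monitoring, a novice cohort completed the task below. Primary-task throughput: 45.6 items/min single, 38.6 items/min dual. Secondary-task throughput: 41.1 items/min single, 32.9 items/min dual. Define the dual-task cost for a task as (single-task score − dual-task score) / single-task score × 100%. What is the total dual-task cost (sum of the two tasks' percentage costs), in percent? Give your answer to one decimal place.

35.3

Primary cost = (45.6 − 38.6) / 45.6 × 100% = 15.3509%.
Secondary cost = (41.1 − 32.9) / 41.1 × 100% = 19.9513%.
Total = 15.3509% + 19.9513% = 35.3022% ≈ 35.3%.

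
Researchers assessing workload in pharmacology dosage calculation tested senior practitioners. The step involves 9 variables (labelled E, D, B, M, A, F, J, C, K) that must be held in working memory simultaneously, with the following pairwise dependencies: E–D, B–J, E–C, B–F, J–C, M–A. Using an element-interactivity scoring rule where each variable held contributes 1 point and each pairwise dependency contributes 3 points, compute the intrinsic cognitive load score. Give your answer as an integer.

Count of variables held simultaneously: 9.
Count of pairwise dependencies listed: 6.
Element contribution: 9 × 1 = 9.
Interaction contribution: 6 × 3 = 18.
Intrinsic load = 9 + 18 = 27.

27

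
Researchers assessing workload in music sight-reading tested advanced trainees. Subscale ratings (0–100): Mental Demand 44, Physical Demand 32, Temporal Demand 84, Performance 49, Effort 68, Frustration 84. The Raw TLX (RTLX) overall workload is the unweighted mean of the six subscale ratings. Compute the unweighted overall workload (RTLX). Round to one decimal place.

Sum of ratings = 44 + 32 + 84 + 49 + 68 + 84 = 361.
RTLX = 361 / 6 = 60.1667 ≈ 60.2.

60.2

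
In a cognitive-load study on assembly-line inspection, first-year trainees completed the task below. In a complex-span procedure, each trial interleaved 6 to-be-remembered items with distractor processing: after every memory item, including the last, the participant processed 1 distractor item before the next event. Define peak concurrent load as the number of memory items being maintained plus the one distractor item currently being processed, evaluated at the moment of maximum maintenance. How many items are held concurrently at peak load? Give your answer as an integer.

7

Maintenance is greatest during the distractor(s) after memory item 6: all 6 memory items are being held.
One distractor item is concurrently being processed.
Peak concurrent load = 6 + 1 = 7 items.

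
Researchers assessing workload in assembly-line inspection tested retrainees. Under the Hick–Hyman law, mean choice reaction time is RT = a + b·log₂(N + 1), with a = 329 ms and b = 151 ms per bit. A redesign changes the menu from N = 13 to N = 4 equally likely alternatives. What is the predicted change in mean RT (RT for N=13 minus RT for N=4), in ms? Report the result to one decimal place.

RT(13) = 329 + 151·log₂(14) = 329 + 151·3.8074 = 903.9174 ms.
RT(4) = 329 + 151·log₂(5) = 329 + 151·2.3219 = 679.6069 ms.
Difference = 903.9174 − 679.6069 = 224.3105 ≈ 224.3 ms.

224.3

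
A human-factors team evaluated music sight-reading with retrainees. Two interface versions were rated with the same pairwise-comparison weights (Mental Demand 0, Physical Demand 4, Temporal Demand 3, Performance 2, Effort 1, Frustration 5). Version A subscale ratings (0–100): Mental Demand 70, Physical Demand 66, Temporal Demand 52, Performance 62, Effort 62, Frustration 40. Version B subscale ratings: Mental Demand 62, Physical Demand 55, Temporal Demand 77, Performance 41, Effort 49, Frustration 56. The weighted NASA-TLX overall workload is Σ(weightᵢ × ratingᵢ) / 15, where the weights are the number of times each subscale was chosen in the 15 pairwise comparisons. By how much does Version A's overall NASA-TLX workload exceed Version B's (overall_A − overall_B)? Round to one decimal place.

-3.7

Version A weighted sum = 0·70 + 4·66 + 3·52 + 2·62 + 1·62 + 5·40 = 0 + 264 + 156 + 124 + 62 + 200 = 806; overall_A = 806/15 = 53.7333.
Version B weighted sum = 0·62 + 4·55 + 3·77 + 2·41 + 1·49 + 5·56 = 0 + 220 + 231 + 82 + 49 + 280 = 862; overall_B = 862/15 = 57.4667.
Difference = 53.7333 − 57.4667 = -3.7334 ≈ -3.7.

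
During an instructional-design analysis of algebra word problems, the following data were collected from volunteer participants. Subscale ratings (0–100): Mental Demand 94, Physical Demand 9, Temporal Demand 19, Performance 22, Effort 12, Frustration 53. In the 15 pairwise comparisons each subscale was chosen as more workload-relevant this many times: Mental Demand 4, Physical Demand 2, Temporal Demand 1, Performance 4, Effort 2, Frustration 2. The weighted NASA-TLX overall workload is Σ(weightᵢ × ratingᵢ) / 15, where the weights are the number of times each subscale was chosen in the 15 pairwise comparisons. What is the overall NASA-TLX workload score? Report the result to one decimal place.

The tallies are the weights (they sum to 15).
Weighted sum = 4·94 + 2·9 + 1·19 + 4·22 + 2·12 + 2·53
            = 376 + 18 + 19 + 88 + 24 + 106 = 631.
Overall workload = 631 / 15 = 42.0667 ≈ 42.1.

42.1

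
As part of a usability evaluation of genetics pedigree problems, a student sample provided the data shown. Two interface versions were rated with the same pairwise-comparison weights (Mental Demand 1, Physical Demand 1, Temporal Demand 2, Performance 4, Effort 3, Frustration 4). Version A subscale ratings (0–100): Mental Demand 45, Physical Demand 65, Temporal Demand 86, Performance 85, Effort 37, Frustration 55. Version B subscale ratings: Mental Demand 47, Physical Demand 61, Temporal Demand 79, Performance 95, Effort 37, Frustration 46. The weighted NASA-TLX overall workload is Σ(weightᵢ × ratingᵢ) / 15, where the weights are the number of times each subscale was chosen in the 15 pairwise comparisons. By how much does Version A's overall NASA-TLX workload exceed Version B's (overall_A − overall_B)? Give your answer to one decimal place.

0.8

Version A weighted sum = 1·45 + 1·65 + 2·86 + 4·85 + 3·37 + 4·55 = 45 + 65 + 172 + 340 + 111 + 220 = 953; overall_A = 953/15 = 63.5333.
Version B weighted sum = 1·47 + 1·61 + 2·79 + 4·95 + 3·37 + 4·46 = 47 + 61 + 158 + 380 + 111 + 184 = 941; overall_B = 941/15 = 62.7333.
Difference = 63.5333 − 62.7333 = 0.8000 ≈ 0.8.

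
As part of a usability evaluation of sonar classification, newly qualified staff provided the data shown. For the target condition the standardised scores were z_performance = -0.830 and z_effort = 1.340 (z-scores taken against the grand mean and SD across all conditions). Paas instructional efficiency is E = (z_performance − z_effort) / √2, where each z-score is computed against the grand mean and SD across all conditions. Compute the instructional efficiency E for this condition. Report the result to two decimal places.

z_P − z_E = -0.830 − 1.340 = -2.1700.
E = -2.1700 / √2 = -2.1700 / 1.41421 = -1.5344 ≈ -1.53.

-1.53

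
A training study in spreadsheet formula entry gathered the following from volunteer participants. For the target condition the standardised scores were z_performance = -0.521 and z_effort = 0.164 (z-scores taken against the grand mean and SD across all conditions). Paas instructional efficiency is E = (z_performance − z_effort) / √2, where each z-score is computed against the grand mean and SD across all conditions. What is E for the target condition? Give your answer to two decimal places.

-0.48

z_P − z_E = -0.521 − 0.164 = -0.6850.
E = -0.6850 / √2 = -0.6850 / 1.41421 = -0.4844 ≈ -0.48.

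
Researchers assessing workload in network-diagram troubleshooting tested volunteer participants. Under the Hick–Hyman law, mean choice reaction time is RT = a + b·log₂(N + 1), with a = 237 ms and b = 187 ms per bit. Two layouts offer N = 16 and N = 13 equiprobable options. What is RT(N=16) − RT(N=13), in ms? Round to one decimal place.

RT(16) = 237 + 187·log₂(17) = 237 + 187·4.0875 = 1001.3625 ms.
RT(13) = 237 + 187·log₂(14) = 237 + 187·3.8074 = 948.9838 ms.
Difference = 1001.3625 − 948.9838 = 52.3787 ≈ 52.4 ms.

52.4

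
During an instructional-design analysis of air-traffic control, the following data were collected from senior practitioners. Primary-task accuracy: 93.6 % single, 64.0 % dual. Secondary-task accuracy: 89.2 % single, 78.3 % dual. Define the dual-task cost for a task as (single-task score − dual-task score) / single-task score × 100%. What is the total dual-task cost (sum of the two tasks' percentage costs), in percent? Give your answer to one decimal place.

43.8

Primary cost = (93.6 − 64.0) / 93.6 × 100% = 31.6239%.
Secondary cost = (89.2 − 78.3) / 89.2 × 100% = 12.2197%.
Total = 31.6239% + 12.2197% = 43.8436% ≈ 43.8%.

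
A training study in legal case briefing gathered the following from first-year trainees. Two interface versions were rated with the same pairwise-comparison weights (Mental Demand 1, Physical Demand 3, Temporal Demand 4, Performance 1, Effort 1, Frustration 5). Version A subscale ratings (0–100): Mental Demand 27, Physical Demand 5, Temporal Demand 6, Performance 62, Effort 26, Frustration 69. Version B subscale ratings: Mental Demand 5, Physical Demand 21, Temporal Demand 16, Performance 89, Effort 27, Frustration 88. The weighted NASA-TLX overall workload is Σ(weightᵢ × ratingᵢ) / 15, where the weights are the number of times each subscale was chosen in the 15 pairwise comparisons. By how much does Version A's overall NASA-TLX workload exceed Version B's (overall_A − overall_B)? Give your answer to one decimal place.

Version A weighted sum = 1·27 + 3·5 + 4·6 + 1·62 + 1·26 + 5·69 = 27 + 15 + 24 + 62 + 26 + 345 = 499; overall_A = 499/15 = 33.2667.
Version B weighted sum = 1·5 + 3·21 + 4·16 + 1·89 + 1·27 + 5·88 = 5 + 63 + 64 + 89 + 27 + 440 = 688; overall_B = 688/15 = 45.8667.
Difference = 33.2667 − 45.8667 = -12.6000 ≈ -12.6.

-12.6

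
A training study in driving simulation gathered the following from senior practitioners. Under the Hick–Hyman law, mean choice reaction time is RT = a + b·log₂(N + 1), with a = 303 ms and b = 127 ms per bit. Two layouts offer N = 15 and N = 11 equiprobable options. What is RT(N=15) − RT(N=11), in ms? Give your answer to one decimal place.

RT(15) = 303 + 127·log₂(16) = 303 + 127·4.0000 = 811.0000 ms.
RT(11) = 303 + 127·log₂(12) = 303 + 127·3.5850 = 758.2950 ms.
Difference = 811.0000 − 758.2950 = 52.7050 ≈ 52.7 ms.

52.7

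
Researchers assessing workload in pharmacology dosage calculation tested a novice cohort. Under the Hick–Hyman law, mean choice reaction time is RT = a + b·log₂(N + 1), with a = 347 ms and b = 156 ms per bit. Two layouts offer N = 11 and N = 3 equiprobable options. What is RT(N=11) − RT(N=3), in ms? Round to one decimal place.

RT(11) = 347 + 156·log₂(12) = 347 + 156·3.5850 = 906.2600 ms.
RT(3) = 347 + 156·log₂(4) = 347 + 156·2.0000 = 659.0000 ms.
Difference = 906.2600 − 659.0000 = 247.2600 ≈ 247.3 ms.

247.3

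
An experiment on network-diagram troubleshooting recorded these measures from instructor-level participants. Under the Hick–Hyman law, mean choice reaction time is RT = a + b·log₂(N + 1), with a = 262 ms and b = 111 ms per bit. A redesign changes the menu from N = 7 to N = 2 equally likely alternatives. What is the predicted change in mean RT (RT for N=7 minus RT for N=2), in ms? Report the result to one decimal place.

157.1

RT(7) = 262 + 111·log₂(8) = 262 + 111·3.0000 = 595.0000 ms.
RT(2) = 262 + 111·log₂(3) = 262 + 111·1.5850 = 437.9350 ms.
Difference = 595.0000 − 437.9350 = 157.0650 ≈ 157.1 ms.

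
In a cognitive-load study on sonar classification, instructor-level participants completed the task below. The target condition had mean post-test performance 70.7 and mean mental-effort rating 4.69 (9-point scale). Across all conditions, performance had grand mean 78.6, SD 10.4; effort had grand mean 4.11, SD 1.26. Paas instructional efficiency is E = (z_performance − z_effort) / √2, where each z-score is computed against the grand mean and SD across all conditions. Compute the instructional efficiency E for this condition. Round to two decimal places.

z_performance = (70.7 − 78.6) / 10.4 = -7.9000 / 10.4 = -0.7596.
z_effort = (4.69 − 4.11) / 1.26 = 0.5800 / 1.26 = 0.4603.
z_P − z_E = -0.7596 − 0.4603 = -1.2199.
E = -1.2199 / √2 = -1.2199 / 1.41421 = -0.8626 ≈ -0.86.

-0.86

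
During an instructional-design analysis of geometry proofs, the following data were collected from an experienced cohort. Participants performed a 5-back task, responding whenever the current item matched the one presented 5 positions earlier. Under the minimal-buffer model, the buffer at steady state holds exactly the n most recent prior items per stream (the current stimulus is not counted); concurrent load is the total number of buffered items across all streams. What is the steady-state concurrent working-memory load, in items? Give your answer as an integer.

5

The buffer holds the 5 most recent prior items.
Steady-state concurrent load = 5 items.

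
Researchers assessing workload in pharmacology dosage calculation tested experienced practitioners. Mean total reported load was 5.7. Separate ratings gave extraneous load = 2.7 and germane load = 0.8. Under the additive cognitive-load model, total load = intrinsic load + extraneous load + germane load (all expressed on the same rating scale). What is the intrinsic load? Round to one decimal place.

2.2

intrinsic load = total − extraneous − germane
             = 5.7 − 2.7 − 0.8 = 2.2.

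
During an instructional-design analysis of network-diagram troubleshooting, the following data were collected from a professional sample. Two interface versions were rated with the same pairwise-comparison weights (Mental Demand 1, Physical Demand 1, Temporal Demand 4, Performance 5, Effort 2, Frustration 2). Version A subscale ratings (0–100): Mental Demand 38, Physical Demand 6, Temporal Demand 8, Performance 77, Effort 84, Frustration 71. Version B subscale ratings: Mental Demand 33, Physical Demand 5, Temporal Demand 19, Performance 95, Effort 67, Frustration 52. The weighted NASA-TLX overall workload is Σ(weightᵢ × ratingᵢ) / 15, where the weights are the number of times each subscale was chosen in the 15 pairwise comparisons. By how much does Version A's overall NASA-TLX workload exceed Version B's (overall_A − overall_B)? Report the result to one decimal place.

-3.7

Version A weighted sum = 1·38 + 1·6 + 4·8 + 5·77 + 2·84 + 2·71 = 38 + 6 + 32 + 385 + 168 + 142 = 771; overall_A = 771/15 = 51.4000.
Version B weighted sum = 1·33 + 1·5 + 4·19 + 5·95 + 2·67 + 2·52 = 33 + 5 + 76 + 475 + 134 + 104 = 827; overall_B = 827/15 = 55.1333.
Difference = 51.4000 − 55.1333 = -3.7333 ≈ -3.7.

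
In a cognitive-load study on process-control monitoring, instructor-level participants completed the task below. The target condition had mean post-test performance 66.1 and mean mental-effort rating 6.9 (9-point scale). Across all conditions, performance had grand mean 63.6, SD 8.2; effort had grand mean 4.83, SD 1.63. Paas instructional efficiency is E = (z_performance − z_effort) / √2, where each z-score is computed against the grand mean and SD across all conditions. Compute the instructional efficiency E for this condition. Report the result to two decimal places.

z_performance = (66.1 − 63.6) / 8.2 = 2.5000 / 8.2 = 0.3049.
z_effort = (6.9 − 4.83) / 1.63 = 2.0700 / 1.63 = 1.2699.
z_P − z_E = 0.3049 − 1.2699 = -0.9650.
E = -0.9650 / √2 = -0.9650 / 1.41421 = -0.6824 ≈ -0.68.

-0.68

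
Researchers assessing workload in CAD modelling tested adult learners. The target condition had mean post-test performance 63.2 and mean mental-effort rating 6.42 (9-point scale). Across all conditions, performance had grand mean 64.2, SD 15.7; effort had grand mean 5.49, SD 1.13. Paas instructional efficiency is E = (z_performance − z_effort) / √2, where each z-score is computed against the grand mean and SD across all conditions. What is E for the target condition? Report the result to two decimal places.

z_performance = (63.2 − 64.2) / 15.7 = -1.0000 / 15.7 = -0.0637.
z_effort = (6.42 − 5.49) / 1.13 = 0.9300 / 1.13 = 0.8230.
z_P − z_E = -0.0637 − 0.8230 = -0.8867.
E = -0.8867 / √2 = -0.8867 / 1.41421 = -0.6270 ≈ -0.63.

-0.63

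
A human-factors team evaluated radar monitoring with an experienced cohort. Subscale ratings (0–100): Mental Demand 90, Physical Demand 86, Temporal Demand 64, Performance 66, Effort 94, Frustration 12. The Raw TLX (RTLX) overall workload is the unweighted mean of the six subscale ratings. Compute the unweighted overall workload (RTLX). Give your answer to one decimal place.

68.7

Sum of ratings = 90 + 86 + 64 + 66 + 94 + 12 = 412.
RTLX = 412 / 6 = 68.6667 ≈ 68.7.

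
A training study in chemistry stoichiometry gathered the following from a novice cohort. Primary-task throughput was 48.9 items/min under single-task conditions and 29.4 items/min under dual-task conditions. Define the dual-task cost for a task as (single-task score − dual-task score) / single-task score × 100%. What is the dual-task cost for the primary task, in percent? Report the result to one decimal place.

Cost = (48.9 − 29.4) / 48.9 × 100%
     = 19.5000 / 48.9 × 100% = 39.8773%.
≈ 39.9%.

39.9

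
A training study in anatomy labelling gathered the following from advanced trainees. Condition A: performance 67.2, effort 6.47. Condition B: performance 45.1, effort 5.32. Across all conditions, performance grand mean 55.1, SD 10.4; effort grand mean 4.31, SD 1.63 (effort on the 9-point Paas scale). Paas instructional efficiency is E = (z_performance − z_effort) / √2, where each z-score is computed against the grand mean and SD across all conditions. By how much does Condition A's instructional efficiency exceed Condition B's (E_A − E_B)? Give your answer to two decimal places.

Condition A: z_P = (67.2 − 55.1)/10.4 = 1.1635; z_E = (6.47 − 4.31)/1.63 = 1.3252; E_A = (1.1635 − 1.3252)/√2 = -0.1143.
Condition B: z_P = (45.1 − 55.1)/10.4 = -0.9615; z_E = (5.32 − 4.31)/1.63 = 0.6196; E_B = (-0.9615 − 0.6196)/√2 = -1.1180.
E_A − E_B = -0.1143 − (-1.1180) = 1.0037 ≈ 1.00.

1.00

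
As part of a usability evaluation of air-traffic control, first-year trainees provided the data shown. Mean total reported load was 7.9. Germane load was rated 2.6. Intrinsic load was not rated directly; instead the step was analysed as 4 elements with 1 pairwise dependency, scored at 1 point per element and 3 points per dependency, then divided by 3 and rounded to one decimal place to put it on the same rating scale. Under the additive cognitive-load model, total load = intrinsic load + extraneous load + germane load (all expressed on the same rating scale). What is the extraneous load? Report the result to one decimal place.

Intrinsic (element-interactivity): (4 × 1 + 1 × 3) / 3 = 7 / 3 = 2.3333 → 2.3.
extraneous load = total − intrinsic − germane
             = 7.9 − 2.3 − 2.6 = 3.0.

3.0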